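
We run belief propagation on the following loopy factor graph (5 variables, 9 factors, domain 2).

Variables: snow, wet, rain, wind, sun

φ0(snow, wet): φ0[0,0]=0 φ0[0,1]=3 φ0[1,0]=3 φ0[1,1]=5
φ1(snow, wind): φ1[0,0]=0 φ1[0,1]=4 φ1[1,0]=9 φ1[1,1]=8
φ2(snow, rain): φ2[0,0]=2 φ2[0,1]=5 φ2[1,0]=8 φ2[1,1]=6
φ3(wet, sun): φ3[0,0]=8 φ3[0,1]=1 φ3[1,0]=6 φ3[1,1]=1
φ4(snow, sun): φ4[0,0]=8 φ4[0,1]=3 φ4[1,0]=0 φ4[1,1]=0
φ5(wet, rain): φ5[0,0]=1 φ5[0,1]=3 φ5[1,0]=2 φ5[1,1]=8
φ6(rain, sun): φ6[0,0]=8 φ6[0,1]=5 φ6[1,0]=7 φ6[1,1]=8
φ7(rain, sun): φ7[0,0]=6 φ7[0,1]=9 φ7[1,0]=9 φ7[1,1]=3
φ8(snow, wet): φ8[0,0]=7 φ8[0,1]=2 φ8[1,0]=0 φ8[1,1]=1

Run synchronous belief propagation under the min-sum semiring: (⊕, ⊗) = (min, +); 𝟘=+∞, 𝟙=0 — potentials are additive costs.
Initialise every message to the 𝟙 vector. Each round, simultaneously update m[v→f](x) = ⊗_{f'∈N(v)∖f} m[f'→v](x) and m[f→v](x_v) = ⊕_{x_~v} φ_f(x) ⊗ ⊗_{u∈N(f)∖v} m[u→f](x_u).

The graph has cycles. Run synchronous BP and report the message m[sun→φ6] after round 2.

message @ round 2 = [12, 4]

init: all messages = 𝟙 over 2 values
r1 m[φ0→snow] = [0, 3]
r1 m[φ0→wet] = [0, 3]
r1 m[φ1→snow] = [0, 8]
r1 m[φ1→wind] = [0, 4]
r1 m[φ2→snow] = [2, 6]
r1 m[φ2→rain] = [2, 5]
r1 m[φ3→wet] = [1, 1]
r1 m[φ3→sun] = [6, 1]
r1 m[φ4→snow] = [3, 0]
r1 m[φ4→sun] = [0, 0]
r1 m[φ5→wet] = [1, 2]
r1 m[φ5→rain] = [1, 3]
r1 m[φ6→rain] = [5, 7]
r1 m[φ6→sun] = [7, 5]
r1 m[φ7→rain] = [6, 3]
r1 m[φ7→sun] = [6, 3]
r1 m[φ8→snow] = [2, 0]
r1 m[φ8→wet] = [0, 1]
r1 m[snow→φ0] = [0, 0]
r1 m[snow→φ1] = [0, 0]
r1 m[snow→φ2] = [0, 0]
r1 m[snow→φ4] = [0, 0]
r1 m[snow→φ8] = [0, 0]
r1 m[wet→φ0] = [0, 0]
r1 m[wet→φ3] = [0, 0]
r1 m[wet→φ5] = [0, 0]
r1 m[wet→φ8] = [0, 0]
r1 m[rain→φ2] = [0, 0]
r1 m[rain→φ5] = [0, 0]
r1 m[rain→φ6] = [0, 0]
r1 m[rain→φ7] = [0, 0]
r1 m[wind→φ1] = [0, 0]
r1 m[sun→φ3] = [0, 0]
r1 m[sun→φ4] = [0, 0]
r1 m[sun→φ6] = [0, 0]
r1 m[sun→φ7] = [0, 0]
r2 m[φ0→snow] = [0, 3]
r2 m[φ0→wet] = [0, 3]
r2 m[φ1→snow] = [0, 8]
r2 m[φ1→wind] = [0, 4]
r2 m[φ2→snow] = [2, 6]
r2 m[φ2→rain] = [2, 5]
r2 m[φ3→wet] = [1, 1]
r2 m[φ3→sun] = [6, 1]
r2 m[φ4→snow] = [3, 0]
r2 m[φ4→sun] = [0, 0]
r2 m[φ5→wet] = [1, 2]
r2 m[φ5→rain] = [1, 3]
r2 m[φ6→rain] = [5, 7]
r2 m[φ6→sun] = [7, 5]
r2 m[φ7→rain] = [6, 3]
r2 m[φ7→sun] = [6, 3]
r2 m[φ8→snow] = [2, 0]
r2 m[φ8→wet] = [0, 1]
r2 m[snow→φ0] = [7, 14]
r2 m[snow→φ1] = [7, 9]
r2 m[snow→φ2] = [5, 11]
r2 m[snow→φ4] = [4, 17]
r2 m[snow→φ8] = [5, 17]
r2 m[wet→φ0] = [2, 4]
r2 m[wet→φ3] = [1, 6]
r2 m[wet→φ5] = [1, 5]
r2 m[wet→φ8] = [2, 6]
r2 m[rain→φ2] = [12, 13]
r2 m[rain→φ5] = [13, 15]
r2 m[rain→φ6] = [9, 11]
r2 m[rain→φ7] = [8, 15]
r2 m[wind→φ1] = [0, 0]
r2 m[sun→φ3] = [13, 8]
r2 m[sun→φ4] = [19, 9]
r2 m[sun→φ6] = [12, 4]
r2 m[sun→φ7] = [13, 6]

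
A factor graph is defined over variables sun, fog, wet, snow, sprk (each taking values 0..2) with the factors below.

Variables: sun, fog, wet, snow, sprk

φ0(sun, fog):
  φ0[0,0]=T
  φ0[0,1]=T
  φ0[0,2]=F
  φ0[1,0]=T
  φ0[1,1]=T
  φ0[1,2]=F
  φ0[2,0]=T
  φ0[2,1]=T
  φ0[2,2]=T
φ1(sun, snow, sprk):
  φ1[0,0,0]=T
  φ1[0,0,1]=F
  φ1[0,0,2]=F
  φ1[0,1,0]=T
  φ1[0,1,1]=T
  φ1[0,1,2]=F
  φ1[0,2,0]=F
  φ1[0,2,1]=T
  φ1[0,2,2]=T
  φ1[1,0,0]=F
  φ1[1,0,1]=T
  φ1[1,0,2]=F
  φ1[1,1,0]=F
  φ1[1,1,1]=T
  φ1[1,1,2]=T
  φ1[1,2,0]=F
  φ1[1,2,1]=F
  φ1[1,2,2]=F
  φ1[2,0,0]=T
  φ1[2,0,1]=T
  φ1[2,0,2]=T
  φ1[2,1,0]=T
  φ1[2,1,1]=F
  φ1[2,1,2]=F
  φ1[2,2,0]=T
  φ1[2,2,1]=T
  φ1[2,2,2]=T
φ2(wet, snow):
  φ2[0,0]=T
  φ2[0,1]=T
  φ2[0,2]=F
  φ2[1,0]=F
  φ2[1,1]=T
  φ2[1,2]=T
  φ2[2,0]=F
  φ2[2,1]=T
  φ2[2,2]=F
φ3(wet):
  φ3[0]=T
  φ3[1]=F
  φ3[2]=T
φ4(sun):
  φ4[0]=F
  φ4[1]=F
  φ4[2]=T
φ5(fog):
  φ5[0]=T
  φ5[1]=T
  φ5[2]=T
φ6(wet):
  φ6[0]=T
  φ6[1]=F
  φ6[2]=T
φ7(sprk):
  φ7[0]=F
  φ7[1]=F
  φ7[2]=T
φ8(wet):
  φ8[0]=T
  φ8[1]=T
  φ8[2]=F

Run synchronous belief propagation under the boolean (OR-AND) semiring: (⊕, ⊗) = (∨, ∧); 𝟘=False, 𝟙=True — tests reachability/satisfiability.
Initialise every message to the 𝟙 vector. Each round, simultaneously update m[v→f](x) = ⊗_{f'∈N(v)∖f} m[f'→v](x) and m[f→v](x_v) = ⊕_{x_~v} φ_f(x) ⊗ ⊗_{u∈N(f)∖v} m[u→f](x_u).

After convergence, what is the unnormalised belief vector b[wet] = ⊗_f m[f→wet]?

init: all messages = 𝟙 over 3 values
r1 m[φ0→sun] = [T, T, T]
r1 m[φ0→fog] = [T, T, T]
r1 m[φ1→sun] = [T, T, T]
r1 m[φ1→snow] = [T, T, T]
r1 m[φ1→sprk] = [T, T, T]
r1 m[φ2→wet] = [T, T, T]
r1 m[φ2→snow] = [T, T, T]
r1 m[φ3→wet] = [T, F, T]
r1 m[φ4→sun] = [F, F, T]
r1 m[φ5→fog] = [T, T, T]
r1 m[φ6→wet] = [T, F, T]
r1 m[φ7→sprk] = [F, F, T]
r1 m[φ8→wet] = [T, T, F]
r1 m[sun→φ0] = [T, T, T]
r1 m[sun→φ1] = [T, T, T]
r1 m[sun→φ4] = [T, T, T]
r1 m[fog→φ0] = [T, T, T]
r1 m[fog→φ5] = [T, T, T]
r1 m[wet→φ2] = [T, T, T]
r1 m[wet→φ3] = [T, T, T]
r1 m[wet→φ6] = [T, T, T]
r1 m[wet→φ8] = [T, T, T]
r1 m[snow→φ1] = [T, T, T]
r1 m[snow→φ2] = [T, T, T]
r1 m[sprk→φ1] = [T, T, T]
r1 m[sprk→φ7] = [T, T, T]
r2 m[φ0→sun] = [T, T, T]
r2 m[φ0→fog] = [T, T, T]
r2 m[φ1→sun] = [T, T, T]
r2 m[φ1→snow] = [T, T, T]
r2 m[φ1→sprk] = [T, T, T]
r2 m[φ2→wet] = [T, T, T]
r2 m[φ2→snow] = [T, T, T]
r2 m[φ3→wet] = [T, F, T]
r2 m[φ4→sun] = [F, F, T]
r2 m[φ5→fog] = [T, T, T]
r2 m[φ6→wet] = [T, F, T]
r2 m[φ7→sprk] = [F, F, T]
r2 m[φ8→wet] = [T, T, F]
r2 m[sun→φ0] = [F, F, T]
r2 m[sun→φ1] = [F, F, T]
r2 m[sun→φ4] = [T, T, T]
r2 m[fog→φ0] = [T, T, T]
r2 m[fog→φ5] = [T, T, T]
r2 m[wet→φ2] = [T, F, F]
r2 m[wet→φ3] = [T, F, F]
r2 m[wet→φ6] = [T, F, F]
r2 m[wet→φ8] = [T, F, T]
r2 m[snow→φ1] = [T, T, T]
r2 m[snow→φ2] = [T, T, T]
r2 m[sprk→φ1] = [F, F, T]
r2 m[sprk→φ7] = [T, T, T]
r3 m[φ0→sun] = [T, T, T]
r3 m[φ0→fog] = [T, T, T]
r3 m[φ1→sun] = [T, T, T]
r3 m[φ1→snow] = [T, F, T]
r3 m[φ1→sprk] = [T, T, T]
r3 m[φ2→wet] = [T, T, T]
r3 m[φ2→snow] = [T, T, F]
r3 m[φ3→wet] = [T, F, T]
r3 m[φ4→sun] = [F, F, T]
r3 m[φ5→fog] = [T, T, T]
r3 m[φ6→wet] = [T, F, T]
r3 m[φ7→sprk] = [F, F, T]
r3 m[φ8→wet] = [T, T, F]
r3 m[sun→φ0] = [F, F, T]
r3 m[sun→φ1] = [F, F, T]
r3 m[sun→φ4] = [T, T, T]
r3 m[fog→φ0] = [T, T, T]
r3 m[fog→φ5] = [T, T, T]
r3 m[wet→φ2] = [T, F, F]
r3 m[wet→φ3] = [T, F, F]
r3 m[wet→φ6] = [T, F, F]
r3 m[wet→φ8] = [T, F, T]
r3 m[snow→φ1] = [T, T, T]
r3 m[snow→φ2] = [T, T, T]
r3 m[sprk→φ1] = [F, F, T]
r3 m[sprk→φ7] = [T, T, T]
r4 m[φ0→sun] = [T, T, T]
r4 m[φ0→fog] = [T, T, T]
r4 m[φ1→sun] = [T, T, T]
r4 m[φ1→snow] = [T, F, T]
r4 m[φ1→sprk] = [T, T, T]
r4 m[φ2→wet] = [T, T, T]
r4 m[φ2→snow] = [T, T, F]
r4 m[φ3→wet] = [T, F, T]
r4 m[φ4→sun] = [F, F, T]
r4 m[φ5→fog] = [T, T, T]
r4 m[φ6→wet] = [T, F, T]
r4 m[φ7→sprk] = [F, F, T]
r4 m[φ8→wet] = [T, T, F]
r4 m[sun→φ0] = [F, F, T]
r4 m[sun→φ1] = [F, F, T]
r4 m[sun→φ4] = [T, T, T]
r4 m[fog→φ0] = [T, T, T]
r4 m[fog→φ5] = [T, T, T]
r4 m[wet→φ2] = [T, F, F]
r4 m[wet→φ3] = [T, F, F]
r4 m[wet→φ6] = [T, F, F]
r4 m[wet→φ8] = [T, F, T]
r4 m[snow→φ1] = [T, T, F]
r4 m[snow→φ2] = [T, F, T]
r4 m[sprk→φ1] = [F, F, T]
r4 m[sprk→φ7] = [T, T, T]
r5 m[φ0→sun] = [T, T, T]
r5 m[φ0→fog] = [T, T, T]
r5 m[φ1→sun] = [F, T, T]
r5 m[φ1→snow] = [T, F, T]
r5 m[φ1→sprk] = [T, T, T]
r5 m[φ2→wet] = [T, T, F]
r5 m[φ2→snow] = [T, T, F]
r5 m[φ3→wet] = [T, F, T]
r5 m[φ4→sun] = [F, F, T]
r5 m[φ5→fog] = [T, T, T]
r5 m[φ6→wet] = [T, F, T]
r5 m[φ7→sprk] = [F, F, T]
r5 m[φ8→wet] = [T, T, F]
r5 m[sun→φ0] = [F, F, T]
r5 m[sun→φ1] = [F, F, T]
r5 m[sun→φ4] = [T, T, T]
r5 m[fog→φ0] = [T, T, T]
r5 m[fog→φ5] = [T, T, T]
r5 m[wet→φ2] = [T, F, F]
r5 m[wet→φ3] = [T, F, F]
r5 m[wet→φ6] = [T, F, F]
r5 m[wet→φ8] = [T, F, T]
r5 m[snow→φ1] = [T, T, F]
r5 m[snow→φ2] = [T, F, T]
r5 m[sprk→φ1] = [F, F, T]
r5 m[sprk→φ7] = [T, T, T]
r6 m[φ0→sun] = [T, T, T]
r6 m[φ0→fog] = [T, T, T]
r6 m[φ1→sun] = [F, T, T]
r6 m[φ1→snow] = [T, F, T]
r6 m[φ1→sprk] = [T, T, T]
r6 m[φ2→wet] = [T, T, F]
r6 m[φ2→snow] = [T, T, F]
r6 m[φ3→wet] = [T, F, T]
r6 m[φ4→sun] = [F, F, T]
r6 m[φ5→fog] = [T, T, T]
r6 m[φ6→wet] = [T, F, T]
r6 m[φ7→sprk] = [F, F, T]
r6 m[φ8→wet] = [T, T, F]
r6 m[sun→φ0] = [F, F, T]
r6 m[sun→φ1] = [F, F, T]
r6 m[sun→φ4] = [F, T, T]
r6 m[fog→φ0] = [T, T, T]
r6 m[fog→φ5] = [T, T, T]
r6 m[wet→φ2] = [T, F, F]
r6 m[wet→φ3] = [T, F, F]
r6 m[wet→φ6] = [T, F, F]
r6 m[wet→φ8] = [T, F, F]
r6 m[snow→φ1] = [T, T, F]
r6 m[snow→φ2] = [T, F, T]
r6 m[sprk→φ1] = [F, F, T]
r6 m[sprk→φ7] = [T, T, T]
r7 m[φ0→sun] = [T, T, T]
r7 m[φ0→fog] = [T, T, T]
r7 m[φ1→sun] = [F, T, T]
r7 m[φ1→snow] = [T, F, T]
r7 m[φ1→sprk] = [T, T, T]
r7 m[φ2→wet] = [T, T, F]
r7 m[φ2→snow] = [T, T, F]
r7 m[φ3→wet] = [T, F, T]
r7 m[φ4→sun] = [F, F, T]
r7 m[φ5→fog] = [T, T, T]
r7 m[φ6→wet] = [T, F, T]
r7 m[φ7→sprk] = [F, F, T]
r7 m[φ8→wet] = [T, T, F]
r7 m[sun→φ0] = [F, F, T]
r7 m[sun→φ1] = [F, F, T]
r7 m[sun→φ4] = [F, T, T]
r7 m[fog→φ0] = [T, T, T]
r7 m[fog→φ5] = [T, T, T]
r7 m[wet→φ2] = [T, F, F]
r7 m[wet→φ3] = [T, F, F]
r7 m[wet→φ6] = [T, F, F]
r7 m[wet→φ8] = [T, F, F]
r7 m[snow→φ1] = [T, T, F]
r7 m[snow→φ2] = [T, F, T]
r7 m[sprk→φ1] = [F, F, T]
r7 m[sprk→φ7] = [T, T, T]
fixed point reached at round 7
b[wet] = ⊗ incoming = [T, F, F]

b[wet] = [T, F, F]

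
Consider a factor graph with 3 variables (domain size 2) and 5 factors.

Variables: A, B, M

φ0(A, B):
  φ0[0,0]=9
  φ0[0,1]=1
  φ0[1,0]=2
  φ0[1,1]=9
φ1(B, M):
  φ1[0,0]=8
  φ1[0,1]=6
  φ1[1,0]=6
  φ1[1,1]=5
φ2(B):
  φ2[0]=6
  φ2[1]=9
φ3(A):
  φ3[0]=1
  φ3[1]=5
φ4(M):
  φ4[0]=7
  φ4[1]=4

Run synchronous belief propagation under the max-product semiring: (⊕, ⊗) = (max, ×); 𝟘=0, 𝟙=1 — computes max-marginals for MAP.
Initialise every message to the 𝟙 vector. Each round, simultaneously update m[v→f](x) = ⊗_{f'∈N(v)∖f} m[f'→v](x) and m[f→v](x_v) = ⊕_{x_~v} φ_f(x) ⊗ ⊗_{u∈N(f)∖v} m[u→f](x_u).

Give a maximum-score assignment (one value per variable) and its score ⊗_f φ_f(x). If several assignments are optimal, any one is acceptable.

assignment: (A=1, B=1, M=0); score = 17010

init: all messages = 𝟙 over 2 values
r1 m[φ0→A] = [9, 9]
r1 m[φ0→B] = [9, 9]
r1 m[φ1→B] = [8, 6]
r1 m[φ1→M] = [8, 6]
r1 m[φ2→B] = [6, 9]
r1 m[φ3→A] = [1, 5]
r1 m[φ4→M] = [7, 4]
r1 m[A→φ0] = [1, 1]
r1 m[A→φ3] = [1, 1]
r1 m[B→φ0] = [1, 1]
r1 m[B→φ1] = [1, 1]
r1 m[B→φ2] = [1, 1]
r1 m[M→φ1] = [1, 1]
r1 m[M→φ4] = [1, 1]
r2 m[φ0→A] = [9, 9]
r2 m[φ0→B] = [9, 9]
r2 m[φ1→B] = [8, 6]
r2 m[φ1→M] = [8, 6]
r2 m[φ2→B] = [6, 9]
r2 m[φ3→A] = [1, 5]
r2 m[φ4→M] = [7, 4]
r2 m[A→φ0] = [1, 5]
r2 m[A→φ3] = [9, 9]
r2 m[B→φ0] = [48, 54]
r2 m[B→φ1] = [54, 81]
r2 m[B→φ2] = [72, 54]
r2 m[M→φ1] = [7, 4]
r2 m[M→φ4] = [8, 6]
r3 m[φ0→A] = [432, 486]
r3 m[φ0→B] = [10, 45]
r3 m[φ1→B] = [56, 42]
r3 m[φ1→M] = [486, 405]
r3 m[φ2→B] = [6, 9]
r3 m[φ3→A] = [1, 5]
r3 m[φ4→M] = [7, 4]
r3 m[A→φ0] = [1, 5]
r3 m[A→φ3] = [9, 9]
r3 m[B→φ0] = [48, 54]
r3 m[B→φ1] = [54, 81]
r3 m[B→φ2] = [72, 54]
r3 m[M→φ1] = [7, 4]
r3 m[M→φ4] = [8, 6]
r4 m[φ0→A] = [432, 486]
r4 m[φ0→B] = [10, 45]
r4 m[φ1→B] = [56, 42]
r4 m[φ1→M] = [486, 405]
r4 m[φ2→B] = [6, 9]
r4 m[φ3→A] = [1, 5]
r4 m[φ4→M] = [7, 4]
r4 m[A→φ0] = [1, 5]
r4 m[A→φ3] = [432, 486]
r4 m[B→φ0] = [336, 378]
r4 m[B→φ1] = [60, 405]
r4 m[B→φ2] = [560, 1890]
r4 m[M→φ1] = [7, 4]
r4 m[M→φ4] = [486, 405]
r5 m[φ0→A] = [3024, 3402]
r5 m[φ0→B] = [10, 45]
r5 m[φ1→B] = [56, 42]
r5 m[φ1→M] = [2430, 2025]
r5 m[φ2→B] = [6, 9]
r5 m[φ3→A] = [1, 5]
r5 m[φ4→M] = [7, 4]
r5 m[A→φ0] = [1, 5]
r5 m[A→φ3] = [432, 486]
r5 m[B→φ0] = [336, 378]
r5 m[B→φ1] = [60, 405]
r5 m[B→φ2] = [560, 1890]
r5 m[M→φ1] = [7, 4]
r5 m[M→φ4] = [486, 405]
r6 m[φ0→A] = [3024, 3402]
r6 m[φ0→B] = [10, 45]
r6 m[φ1→B] = [56, 42]
r6 m[φ1→M] = [2430, 2025]
r6 m[φ2→B] = [6, 9]
r6 m[φ3→A] = [1, 5]
r6 m[φ4→M] = [7, 4]
r6 m[A→φ0] = [1, 5]
r6 m[A→φ3] = [3024, 3402]
r6 m[B→φ0] = [336, 378]
r6 m[B→φ1] = [60, 405]
r6 m[B→φ2] = [560, 1890]
r6 m[M→φ1] = [7, 4]
r6 m[M→φ4] = [2430, 2025]
r7 m[φ0→A] = [3024, 3402]
r7 m[φ0→B] = [10, 45]
r7 m[φ1→B] = [56, 42]
r7 m[φ1→M] = [2430, 2025]
r7 m[φ2→B] = [6, 9]
r7 m[φ3→A] = [1, 5]
r7 m[φ4→M] = [7, 4]
r7 m[A→φ0] = [1, 5]
r7 m[A→φ3] = [3024, 3402]
r7 m[B→φ0] = [336, 378]
r7 m[B→φ1] = [60, 405]
r7 m[B→φ2] = [560, 1890]
r7 m[M→φ1] = [7, 4]
r7 m[M→φ4] = [2430, 2025]
fixed point reached at round 7
traceback from A: (A=1, B=1, M=0), score=17010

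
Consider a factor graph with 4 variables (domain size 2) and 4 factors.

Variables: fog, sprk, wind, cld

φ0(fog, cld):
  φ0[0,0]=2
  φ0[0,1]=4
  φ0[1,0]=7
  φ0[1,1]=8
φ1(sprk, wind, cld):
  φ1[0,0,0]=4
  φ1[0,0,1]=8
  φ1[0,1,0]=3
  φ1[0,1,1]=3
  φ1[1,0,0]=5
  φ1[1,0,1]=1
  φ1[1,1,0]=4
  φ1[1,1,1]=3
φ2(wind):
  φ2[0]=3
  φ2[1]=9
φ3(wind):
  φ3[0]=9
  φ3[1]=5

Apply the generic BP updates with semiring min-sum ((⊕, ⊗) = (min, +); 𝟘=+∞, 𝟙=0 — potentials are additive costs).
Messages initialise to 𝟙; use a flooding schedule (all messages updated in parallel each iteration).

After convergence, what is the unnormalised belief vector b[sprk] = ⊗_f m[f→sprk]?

init: all messages = 𝟙 over 2 values
r1 m[φ0→fog] = [2, 7]
r1 m[φ0→cld] = [2, 4]
r1 m[φ1→sprk] = [3, 1]
r1 m[φ1→wind] = [1, 3]
r1 m[φ1→cld] = [3, 1]
r1 m[φ2→wind] = [3, 9]
r1 m[φ3→wind] = [9, 5]
r1 m[fog→φ0] = [0, 0]
r1 m[sprk→φ1] = [0, 0]
r1 m[wind→φ1] = [0, 0]
r1 m[wind→φ2] = [0, 0]
r1 m[wind→φ3] = [0, 0]
r1 m[cld→φ0] = [0, 0]
r1 m[cld→φ1] = [0, 0]
r2 m[φ0→fog] = [2, 7]
r2 m[φ0→cld] = [2, 4]
r2 m[φ1→sprk] = [3, 1]
r2 m[φ1→wind] = [1, 3]
r2 m[φ1→cld] = [3, 1]
r2 m[φ2→wind] = [3, 9]
r2 m[φ3→wind] = [9, 5]
r2 m[fog→φ0] = [0, 0]
r2 m[sprk→φ1] = [0, 0]
r2 m[wind→φ1] = [12, 14]
r2 m[wind→φ2] = [10, 8]
r2 m[wind→φ3] = [4, 12]
r2 m[cld→φ0] = [3, 1]
r2 m[cld→φ1] = [2, 4]
r3 m[φ0→fog] = [5, 9]
r3 m[φ0→cld] = [2, 4]
r3 m[φ1→sprk] = [18, 17]
r3 m[φ1→wind] = [5, 5]
r3 m[φ1→cld] = [16, 13]
r3 m[φ2→wind] = [3, 9]
r3 m[φ3→wind] = [9, 5]
r3 m[fog→φ0] = [0, 0]
r3 m[sprk→φ1] = [0, 0]
r3 m[wind→φ1] = [12, 14]
r3 m[wind→φ2] = [10, 8]
r3 m[wind→φ3] = [4, 12]
r3 m[cld→φ0] = [3, 1]
r3 m[cld→φ1] = [2, 4]
r4 m[φ0→fog] = [5, 9]
r4 m[φ0→cld] = [2, 4]
r4 m[φ1→sprk] = [18, 17]
r4 m[φ1→wind] = [5, 5]
r4 m[φ1→cld] = [16, 13]
r4 m[φ2→wind] = [3, 9]
r4 m[φ3→wind] = [9, 5]
r4 m[fog→φ0] = [0, 0]
r4 m[sprk→φ1] = [0, 0]
r4 m[wind→φ1] = [12, 14]
r4 m[wind→φ2] = [14, 10]
r4 m[wind→φ3] = [8, 14]
r4 m[cld→φ0] = [16, 13]
r4 m[cld→φ1] = [2, 4]
r5 m[φ0→fog] = [17, 21]
r5 m[φ0→cld] = [2, 4]
r5 m[φ1→sprk] = [18, 17]
r5 m[φ1→wind] = [5, 5]
r5 m[φ1→cld] = [16, 13]
r5 m[φ2→wind] = [3, 9]
r5 m[φ3→wind] = [9, 5]
r5 m[fog→φ0] = [0, 0]
r5 m[sprk→φ1] = [0, 0]
r5 m[wind→φ1] = [12, 14]
r5 m[wind→φ2] = [14, 10]
r5 m[wind→φ3] = [8, 14]
r5 m[cld→φ0] = [16, 13]
r5 m[cld→φ1] = [2, 4]
r6 m[φ0→fog] = [17, 21]
r6 m[φ0→cld] = [2, 4]
r6 m[φ1→sprk] = [18, 17]
r6 m[φ1→wind] = [5, 5]
r6 m[φ1→cld] = [16, 13]
r6 m[φ2→wind] = [3, 9]
r6 m[φ3→wind] = [9, 5]
r6 m[fog→φ0] = [0, 0]
r6 m[sprk→φ1] = [0, 0]
r6 m[wind→φ1] = [12, 14]
r6 m[wind→φ2] = [14, 10]
r6 m[wind→φ3] = [8, 14]
r6 m[cld→φ0] = [16, 13]
r6 m[cld→φ1] = [2, 4]
fixed point reached at round 6
b[sprk] = ⊗ incoming = [18, 17]

b[sprk] = [18, 17]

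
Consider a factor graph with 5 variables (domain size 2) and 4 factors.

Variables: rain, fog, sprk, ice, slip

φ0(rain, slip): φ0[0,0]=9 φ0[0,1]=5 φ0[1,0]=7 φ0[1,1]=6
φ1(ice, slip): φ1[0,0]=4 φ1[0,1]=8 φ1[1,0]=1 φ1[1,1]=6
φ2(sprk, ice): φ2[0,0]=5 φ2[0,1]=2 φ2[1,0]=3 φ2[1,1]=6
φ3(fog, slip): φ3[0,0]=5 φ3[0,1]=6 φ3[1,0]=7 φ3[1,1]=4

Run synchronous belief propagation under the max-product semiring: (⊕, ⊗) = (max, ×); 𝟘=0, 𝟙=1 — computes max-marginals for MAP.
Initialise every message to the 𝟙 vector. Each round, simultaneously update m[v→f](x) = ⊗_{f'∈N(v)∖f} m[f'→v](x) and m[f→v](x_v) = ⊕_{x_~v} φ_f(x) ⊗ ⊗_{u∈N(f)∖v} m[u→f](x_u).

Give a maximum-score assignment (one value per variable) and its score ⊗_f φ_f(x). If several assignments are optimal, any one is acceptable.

init: all messages = 𝟙 over 2 values
r1 m[φ0→rain] = [9, 7]
r1 m[φ0→slip] = [9, 6]
r1 m[φ1→ice] = [8, 6]
r1 m[φ1→slip] = [4, 8]
r1 m[φ2→sprk] = [5, 6]
r1 m[φ2→ice] = [5, 6]
r1 m[φ3→fog] = [6, 7]
r1 m[φ3→slip] = [7, 6]
r1 m[rain→φ0] = [1, 1]
r1 m[fog→φ3] = [1, 1]
r1 m[sprk→φ2] = [1, 1]
r1 m[ice→φ1] = [1, 1]
r1 m[ice→φ2] = [1, 1]
r1 m[slip→φ0] = [1, 1]
r1 m[slip→φ1] = [1, 1]
r1 m[slip→φ3] = [1, 1]
r2 m[φ0→rain] = [9, 7]
r2 m[φ0→slip] = [9, 6]
r2 m[φ1→ice] = [8, 6]
r2 m[φ1→slip] = [4, 8]
r2 m[φ2→sprk] = [5, 6]
r2 m[φ2→ice] = [5, 6]
r2 m[φ3→fog] = [6, 7]
r2 m[φ3→slip] = [7, 6]
r2 m[rain→φ0] = [1, 1]
r2 m[fog→φ3] = [1, 1]
r2 m[sprk→φ2] = [1, 1]
r2 m[ice→φ1] = [5, 6]
r2 m[ice→φ2] = [8, 6]
r2 m[slip→φ0] = [28, 48]
r2 m[slip→φ1] = [63, 36]
r2 m[slip→φ3] = [36, 48]
r3 m[φ0→rain] = [252, 288]
r3 m[φ0→slip] = [9, 6]
r3 m[φ1→ice] = [288, 216]
r3 m[φ1→slip] = [20, 40]
r3 m[φ2→sprk] = [40, 36]
r3 m[φ2→ice] = [5, 6]
r3 m[φ3→fog] = [288, 252]
r3 m[φ3→slip] = [7, 6]
r3 m[rain→φ0] = [1, 1]
r3 m[fog→φ3] = [1, 1]
r3 m[sprk→φ2] = [1, 1]
r3 m[ice→φ1] = [5, 6]
r3 m[ice→φ2] = [8, 6]
r3 m[slip→φ0] = [28, 48]
r3 m[slip→φ1] = [63, 36]
r3 m[slip→φ3] = [36, 48]
r4 m[φ0→rain] = [252, 288]
r4 m[φ0→slip] = [9, 6]
r4 m[φ1→ice] = [288, 216]
r4 m[φ1→slip] = [20, 40]
r4 m[φ2→sprk] = [40, 36]
r4 m[φ2→ice] = [5, 6]
r4 m[φ3→fog] = [288, 252]
r4 m[φ3→slip] = [7, 6]
r4 m[rain→φ0] = [1, 1]
r4 m[fog→φ3] = [1, 1]
r4 m[sprk→φ2] = [1, 1]
r4 m[ice→φ1] = [5, 6]
r4 m[ice→φ2] = [288, 216]
r4 m[slip→φ0] = [140, 240]
r4 m[slip→φ1] = [63, 36]
r4 m[slip→φ3] = [180, 240]
r5 m[φ0→rain] = [1260, 1440]
r5 m[φ0→slip] = [9, 6]
r5 m[φ1→ice] = [288, 216]
r5 m[φ1→slip] = [20, 40]
r5 m[φ2→sprk] = [1440, 1296]
r5 m[φ2→ice] = [5, 6]
r5 m[φ3→fog] = [1440, 1260]
r5 m[φ3→slip] = [7, 6]
r5 m[rain→φ0] = [1, 1]
r5 m[fog→φ3] = [1, 1]
r5 m[sprk→φ2] = [1, 1]
r5 m[ice→φ1] = [5, 6]
r5 m[ice→φ2] = [288, 216]
r5 m[slip→φ0] = [140, 240]
r5 m[slip→φ1] = [63, 36]
r5 m[slip→φ3] = [180, 240]
r6 m[φ0→rain] = [1260, 1440]
r6 m[φ0→slip] = [9, 6]
r6 m[φ1→ice] = [288, 216]
r6 m[φ1→slip] = [20, 40]
r6 m[φ2→sprk] = [1440, 1296]
r6 m[φ2→ice] = [5, 6]
r6 m[φ3→fog] = [1440, 1260]
r6 m[φ3→slip] = [7, 6]
r6 m[rain→φ0] = [1, 1]
r6 m[fog→φ3] = [1, 1]
r6 m[sprk→φ2] = [1, 1]
r6 m[ice→φ1] = [5, 6]
r6 m[ice→φ2] = [288, 216]
r6 m[slip→φ0] = [140, 240]
r6 m[slip→φ1] = [63, 36]
r6 m[slip→φ3] = [180, 240]
fixed point reached at round 6
traceback from rain: (rain=1, fog=0, sprk=0, ice=0, slip=1), score=1440

assignment: (rain=1, fog=0, sprk=0, ice=0, slip=1); score = 1440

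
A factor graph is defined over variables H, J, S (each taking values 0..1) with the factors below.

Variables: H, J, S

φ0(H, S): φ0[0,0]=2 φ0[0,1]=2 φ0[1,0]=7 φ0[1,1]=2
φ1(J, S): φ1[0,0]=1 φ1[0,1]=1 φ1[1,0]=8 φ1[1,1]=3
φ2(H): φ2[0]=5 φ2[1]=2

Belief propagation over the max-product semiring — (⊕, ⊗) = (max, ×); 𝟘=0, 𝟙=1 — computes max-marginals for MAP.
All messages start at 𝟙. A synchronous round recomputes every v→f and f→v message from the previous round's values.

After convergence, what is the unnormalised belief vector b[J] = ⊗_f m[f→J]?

init: all messages = 𝟙 over 2 values
r1 m[φ0→H] = [2, 7]
r1 m[φ0→S] = [7, 2]
r1 m[φ1→J] = [1, 8]
r1 m[φ1→S] = [8, 3]
r1 m[φ2→H] = [5, 2]
r1 m[H→φ0] = [1, 1]
r1 m[H→φ2] = [1, 1]
r1 m[J→φ1] = [1, 1]
r1 m[S→φ0] = [1, 1]
r1 m[S→φ1] = [1, 1]
r2 m[φ0→H] = [2, 7]
r2 m[φ0→S] = [7, 2]
r2 m[φ1→J] = [1, 8]
r2 m[φ1→S] = [8, 3]
r2 m[φ2→H] = [5, 2]
r2 m[H→φ0] = [5, 2]
r2 m[H→φ2] = [2, 7]
r2 m[J→φ1] = [1, 1]
r2 m[S→φ0] = [8, 3]
r2 m[S→φ1] = [7, 2]
r3 m[φ0→H] = [16, 56]
r3 m[φ0→S] = [14, 10]
r3 m[φ1→J] = [7, 56]
r3 m[φ1→S] = [8, 3]
r3 m[φ2→H] = [5, 2]
r3 m[H→φ0] = [5, 2]
r3 m[H→φ2] = [2, 7]
r3 m[J→φ1] = [1, 1]
r3 m[S→φ0] = [8, 3]
r3 m[S→φ1] = [7, 2]
r4 m[φ0→H] = [16, 56]
r4 m[φ0→S] = [14, 10]
r4 m[φ1→J] = [7, 56]
r4 m[φ1→S] = [8, 3]
r4 m[φ2→H] = [5, 2]
r4 m[H→φ0] = [5, 2]
r4 m[H→φ2] = [16, 56]
r4 m[J→φ1] = [1, 1]
r4 m[S→φ0] = [8, 3]
r4 m[S→φ1] = [14, 10]
r5 m[φ0→H] = [16, 56]
r5 m[φ0→S] = [14, 10]
r5 m[φ1→J] = [14, 112]
r5 m[φ1→S] = [8, 3]
r5 m[φ2→H] = [5, 2]
r5 m[H→φ0] = [5, 2]
r5 m[H→φ2] = [16, 56]
r5 m[J→φ1] = [1, 1]
r5 m[S→φ0] = [8, 3]
r5 m[S→φ1] = [14, 10]
r6 m[φ0→H] = [16, 56]
r6 m[φ0→S] = [14, 10]
r6 m[φ1→J] = [14, 112]
r6 m[φ1→S] = [8, 3]
r6 m[φ2→H] = [5, 2]
r6 m[H→φ0] = [5, 2]
r6 m[H→φ2] = [16, 56]
r6 m[J→φ1] = [1, 1]
r6 m[S→φ0] = [8, 3]
r6 m[S→φ1] = [14, 10]
fixed point reached at round 6
b[J] = ⊗ incoming = [14, 112]

b[J] = [14, 112]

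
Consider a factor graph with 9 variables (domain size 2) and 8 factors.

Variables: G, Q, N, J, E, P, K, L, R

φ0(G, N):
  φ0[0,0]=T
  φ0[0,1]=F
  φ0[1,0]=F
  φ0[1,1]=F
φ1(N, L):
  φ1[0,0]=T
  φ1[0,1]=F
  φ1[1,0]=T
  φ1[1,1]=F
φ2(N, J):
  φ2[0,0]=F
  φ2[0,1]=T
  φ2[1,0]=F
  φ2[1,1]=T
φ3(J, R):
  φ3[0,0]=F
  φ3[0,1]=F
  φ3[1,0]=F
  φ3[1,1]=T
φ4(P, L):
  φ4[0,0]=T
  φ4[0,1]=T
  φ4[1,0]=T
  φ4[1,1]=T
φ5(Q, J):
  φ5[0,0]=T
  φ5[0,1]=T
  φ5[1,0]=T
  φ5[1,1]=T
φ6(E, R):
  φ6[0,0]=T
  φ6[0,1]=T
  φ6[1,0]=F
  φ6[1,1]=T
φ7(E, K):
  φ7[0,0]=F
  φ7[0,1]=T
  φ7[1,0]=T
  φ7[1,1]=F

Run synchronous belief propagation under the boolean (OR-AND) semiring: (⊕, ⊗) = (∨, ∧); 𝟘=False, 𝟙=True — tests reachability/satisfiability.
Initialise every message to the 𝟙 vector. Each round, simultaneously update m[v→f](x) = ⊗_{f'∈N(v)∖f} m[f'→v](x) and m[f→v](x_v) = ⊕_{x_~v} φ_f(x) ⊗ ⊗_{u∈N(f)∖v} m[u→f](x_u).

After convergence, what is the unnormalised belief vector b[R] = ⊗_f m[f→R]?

b[R] = [F, T]

init: all messages = 𝟙 over 2 values
r1 m[φ0→G] = [T, F]
r1 m[φ0→N] = [T, F]
r1 m[φ1→N] = [T, T]
r1 m[φ1→L] = [T, F]
r1 m[φ2→N] = [T, T]
r1 m[φ2→J] = [F, T]
r1 m[φ3→J] = [F, T]
r1 m[φ3→R] = [F, T]
r1 m[φ4→P] = [T, T]
r1 m[φ4→L] = [T, T]
r1 m[φ5→Q] = [T, T]
r1 m[φ5→J] = [T, T]
r1 m[φ6→E] = [T, T]
r1 m[φ6→R] = [T, T]
r1 m[φ7→E] = [T, T]
r1 m[φ7→K] = [T, T]
r1 m[G→φ0] = [T, T]
r1 m[Q→φ5] = [T, T]
r1 m[N→φ0] = [T, T]
r1 m[N→φ1] = [T, T]
r1 m[N→φ2] = [T, T]
r1 m[J→φ2] = [T, T]
r1 m[J→φ3] = [T, T]
r1 m[J→φ5] = [T, T]
r1 m[E→φ6] = [T, T]
r1 m[E→φ7] = [T, T]
r1 m[P→φ4] = [T, T]
r1 m[K→φ7] = [T, T]
r1 m[L→φ1] = [T, T]
r1 m[L→φ4] = [T, T]
r1 m[R→φ3] = [T, T]
r1 m[R→φ6] = [T, T]
r2 m[φ0→G] = [T, F]
r2 m[φ0→N] = [T, F]
r2 m[φ1→N] = [T, T]
r2 m[φ1→L] = [T, F]
r2 m[φ2→N] = [T, T]
r2 m[φ2→J] = [F, T]
r2 m[φ3→J] = [F, T]
r2 m[φ3→R] = [F, T]
r2 m[φ4→P] = [T, T]
r2 m[φ4→L] = [T, T]
r2 m[φ5→Q] = [T, T]
r2 m[φ5→J] = [T, T]
r2 m[φ6→E] = [T, T]
r2 m[φ6→R] = [T, T]
r2 m[φ7→E] = [T, T]
r2 m[φ7→K] = [T, T]
r2 m[G→φ0] = [T, T]
r2 m[Q→φ5] = [T, T]
r2 m[N→φ0] = [T, T]
r2 m[N→φ1] = [T, F]
r2 m[N→φ2] = [T, F]
r2 m[J→φ2] = [F, T]
r2 m[J→φ3] = [F, T]
r2 m[J→φ5] = [F, T]
r2 m[E→φ6] = [T, T]
r2 m[E→φ7] = [T, T]
r2 m[P→φ4] = [T, T]
r2 m[K→φ7] = [T, T]
r2 m[L→φ1] = [T, T]
r2 m[L→φ4] = [T, F]
r2 m[R→φ3] = [T, T]
r2 m[R→φ6] = [F, T]
r3 m[φ0→G] = [T, F]
r3 m[φ0→N] = [T, F]
r3 m[φ1→N] = [T, T]
r3 m[φ1→L] = [T, F]
r3 m[φ2→N] = [T, T]
r3 m[φ2→J] = [F, T]
r3 m[φ3→J] = [F, T]
r3 m[φ3→R] = [F, T]
r3 m[φ4→P] = [T, T]
r3 m[φ4→L] = [T, T]
r3 m[φ5→Q] = [T, T]
r3 m[φ5→J] = [T, T]
r3 m[φ6→E] = [T, T]
r3 m[φ6→R] = [T, T]
r3 m[φ7→E] = [T, T]
r3 m[φ7→K] = [T, T]
r3 m[G→φ0] = [T, T]
r3 m[Q→φ5] = [T, T]
r3 m[N→φ0] = [T, T]
r3 m[N→φ1] = [T, F]
r3 m[N→φ2] = [T, F]
r3 m[J→φ2] = [F, T]
r3 m[J→φ3] = [F, T]
r3 m[J→φ5] = [F, T]
r3 m[E→φ6] = [T, T]
r3 m[E→φ7] = [T, T]
r3 m[P→φ4] = [T, T]
r3 m[K→φ7] = [T, T]
r3 m[L→φ1] = [T, T]
r3 m[L→φ4] = [T, F]
r3 m[R→φ3] = [T, T]
r3 m[R→φ6] = [F, T]
fixed point reached at round 3
b[R] = ⊗ incoming = [F, T]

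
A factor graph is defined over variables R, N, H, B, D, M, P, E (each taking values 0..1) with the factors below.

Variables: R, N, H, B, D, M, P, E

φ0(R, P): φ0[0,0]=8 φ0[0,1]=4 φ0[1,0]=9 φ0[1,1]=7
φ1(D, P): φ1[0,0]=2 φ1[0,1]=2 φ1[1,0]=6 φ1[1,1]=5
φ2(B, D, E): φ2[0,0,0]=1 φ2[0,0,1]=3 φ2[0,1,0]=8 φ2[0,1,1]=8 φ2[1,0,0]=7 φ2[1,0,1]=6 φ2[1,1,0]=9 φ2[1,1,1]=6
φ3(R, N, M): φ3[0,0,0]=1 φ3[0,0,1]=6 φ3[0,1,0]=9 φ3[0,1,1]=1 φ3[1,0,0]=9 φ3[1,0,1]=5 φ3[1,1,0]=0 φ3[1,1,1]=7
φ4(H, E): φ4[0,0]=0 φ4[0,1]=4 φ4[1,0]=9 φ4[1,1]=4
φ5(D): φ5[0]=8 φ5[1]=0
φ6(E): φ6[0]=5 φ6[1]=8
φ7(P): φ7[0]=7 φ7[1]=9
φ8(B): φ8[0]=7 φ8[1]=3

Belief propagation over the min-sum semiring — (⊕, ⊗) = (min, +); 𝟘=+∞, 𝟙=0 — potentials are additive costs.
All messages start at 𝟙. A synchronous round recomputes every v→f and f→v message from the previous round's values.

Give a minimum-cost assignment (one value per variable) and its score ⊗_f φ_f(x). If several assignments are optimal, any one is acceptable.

init: all messages = 𝟙 over 2 values
r1 m[φ0→R] = [4, 7]
r1 m[φ0→P] = [8, 4]
r1 m[φ1→D] = [2, 5]
r1 m[φ1→P] = [2, 2]
r1 m[φ2→B] = [1, 6]
r1 m[φ2→D] = [1, 6]
r1 m[φ2→E] = [1, 3]
r1 m[φ3→R] = [1, 0]
r1 m[φ3→N] = [1, 0]
r1 m[φ3→M] = [0, 1]
r1 m[φ4→H] = [0, 4]
r1 m[φ4→E] = [0, 4]
r1 m[φ5→D] = [8, 0]
r1 m[φ6→E] = [5, 8]
r1 m[φ7→P] = [7, 9]
r1 m[φ8→B] = [7, 3]
r1 m[R→φ0] = [0, 0]
r1 m[R→φ3] = [0, 0]
r1 m[N→φ3] = [0, 0]
r1 m[H→φ4] = [0, 0]
r1 m[B→φ2] = [0, 0]
r1 m[B→φ8] = [0, 0]
r1 m[D→φ1] = [0, 0]
r1 m[D→φ2] = [0, 0]
r1 m[D→φ5] = [0, 0]
r1 m[M→φ3] = [0, 0]
r1 m[P→φ0] = [0, 0]
r1 m[P→φ1] = [0, 0]
r1 m[P→φ7] = [0, 0]
r1 m[E→φ2] = [0, 0]
r1 m[E→φ4] = [0, 0]
r1 m[E→φ6] = [0, 0]
r2 m[φ0→R] = [4, 7]
r2 m[φ0→P] = [8, 4]
r2 m[φ1→D] = [2, 5]
r2 m[φ1→P] = [2, 2]
r2 m[φ2→B] = [1, 6]
r2 m[φ2→D] = [1, 6]
r2 m[φ2→E] = [1, 3]
r2 m[φ3→R] = [1, 0]
r2 m[φ3→N] = [1, 0]
r2 m[φ3→M] = [0, 1]
r2 m[φ4→H] = [0, 4]
r2 m[φ4→E] = [0, 4]
r2 m[φ5→D] = [8, 0]
r2 m[φ6→E] = [5, 8]
r2 m[φ7→P] = [7, 9]
r2 m[φ8→B] = [7, 3]
r2 m[R→φ0] = [1, 0]
r2 m[R→φ3] = [4, 7]
r2 m[N→φ3] = [0, 0]
r2 m[H→φ4] = [0, 0]
r2 m[B→φ2] = [7, 3]
r2 m[B→φ8] = [1, 6]
r2 m[D→φ1] = [9, 6]
r2 m[D→φ2] = [10, 5]
r2 m[D→φ5] = [3, 11]
r2 m[M→φ3] = [0, 0]
r2 m[P→φ0] = [9, 11]
r2 m[P→φ1] = [15, 13]
r2 m[P→φ7] = [10, 6]
r2 m[E→φ2] = [5, 12]
r2 m[E→φ4] = [6, 11]
r2 m[E→φ6] = [1, 7]
r3 m[φ0→R] = [15, 18]
r3 m[φ0→P] = [9, 5]
r3 m[φ1→D] = [15, 18]
r3 m[φ1→P] = [11, 11]
r3 m[φ2→B] = [16, 19]
r3 m[φ2→D] = [13, 17]
r3 m[φ2→E] = [17, 14]
r3 m[φ3→R] = [1, 0]
r3 m[φ3→N] = [5, 5]
r3 m[φ3→M] = [5, 5]
r3 m[φ4→H] = [6, 15]
r3 m[φ4→E] = [0, 4]
r3 m[φ5→D] = [8, 0]
r3 m[φ6→E] = [5, 8]
r3 m[φ7→P] = [7, 9]
r3 m[φ8→B] = [7, 3]
r3 m[R→φ0] = [1, 0]
r3 m[R→φ3] = [4, 7]
r3 m[N→φ3] = [0, 0]
r3 m[H→φ4] = [0, 0]
r3 m[B→φ2] = [7, 3]
r3 m[B→φ8] = [1, 6]
r3 m[D→φ1] = [9, 6]
r3 m[D→φ2] = [10, 5]
r3 m[D→φ5] = [3, 11]
r3 m[M→φ3] = [0, 0]
r3 m[P→φ0] = [9, 11]
r3 m[P→φ1] = [15, 13]
r3 m[P→φ7] = [10, 6]
r3 m[E→φ2] = [5, 12]
r3 m[E→φ4] = [6, 11]
r3 m[E→φ6] = [1, 7]
r4 m[φ0→R] = [15, 18]
r4 m[φ0→P] = [9, 5]
r4 m[φ1→D] = [15, 18]
r4 m[φ1→P] = [11, 11]
r4 m[φ2→B] = [16, 19]
r4 m[φ2→D] = [13, 17]
r4 m[φ2→E] = [17, 14]
r4 m[φ3→R] = [1, 0]
r4 m[φ3→N] = [5, 5]
r4 m[φ3→M] = [5, 5]
r4 m[φ4→H] = [6, 15]
r4 m[φ4→E] = [0, 4]
r4 m[φ5→D] = [8, 0]
r4 m[φ6→E] = [5, 8]
r4 m[φ7→P] = [7, 9]
r4 m[φ8→B] = [7, 3]
r4 m[R→φ0] = [1, 0]
r4 m[R→φ3] = [15, 18]
r4 m[N→φ3] = [0, 0]
r4 m[H→φ4] = [0, 0]
r4 m[B→φ2] = [7, 3]
r4 m[B→φ8] = [16, 19]
r4 m[D→φ1] = [21, 17]
r4 m[D→φ2] = [23, 18]
r4 m[D→φ5] = [28, 35]
r4 m[M→φ3] = [0, 0]
r4 m[P→φ0] = [18, 20]
r4 m[P→φ1] = [16, 14]
r4 m[P→φ7] = [20, 16]
r4 m[E→φ2] = [5, 12]
r4 m[E→φ4] = [22, 22]
r4 m[E→φ6] = [17, 18]
r5 m[φ0→R] = [24, 27]
r5 m[φ0→P] = [9, 5]
r5 m[φ1→D] = [16, 19]
r5 m[φ1→P] = [23, 22]
r5 m[φ2→B] = [29, 32]
r5 m[φ2→D] = [13, 17]
r5 m[φ2→E] = [30, 27]
r5 m[φ3→R] = [1, 0]
r5 m[φ3→N] = [16, 16]
r5 m[φ3→M] = [16, 16]
r5 m[φ4→H] = [22, 26]
r5 m[φ4→E] = [0, 4]
r5 m[φ5→D] = [8, 0]
r5 m[φ6→E] = [5, 8]
r5 m[φ7→P] = [7, 9]
r5 m[φ8→B] = [7, 3]
r5 m[R→φ0] = [1, 0]
r5 m[R→φ3] = [15, 18]
r5 m[N→φ3] = [0, 0]
r5 m[H→φ4] = [0, 0]
r5 m[B→φ2] = [7, 3]
r5 m[B→φ8] = [16, 19]
r5 m[D→φ1] = [21, 17]
r5 m[D→φ2] = [23, 18]
r5 m[D→φ5] = [28, 35]
r5 m[M→φ3] = [0, 0]
r5 m[P→φ0] = [18, 20]
r5 m[P→φ1] = [16, 14]
r5 m[P→φ7] = [20, 16]
r5 m[E→φ2] = [5, 12]
r5 m[E→φ4] = [22, 22]
r5 m[E→φ6] = [17, 18]
r6 m[φ0→R] = [24, 27]
r6 m[φ0→P] = [9, 5]
r6 m[φ1→D] = [16, 19]
r6 m[φ1→P] = [23, 22]
r6 m[φ2→B] = [29, 32]
r6 m[φ2→D] = [13, 17]
r6 m[φ2→E] = [30, 27]
r6 m[φ3→R] = [1, 0]
r6 m[φ3→N] = [16, 16]
r6 m[φ3→M] = [16, 16]
r6 m[φ4→H] = [22, 26]
r6 m[φ4→E] = [0, 4]
r6 m[φ5→D] = [8, 0]
r6 m[φ6→E] = [5, 8]
r6 m[φ7→P] = [7, 9]
r6 m[φ8→B] = [7, 3]
r6 m[R→φ0] = [1, 0]
r6 m[R→φ3] = [24, 27]
r6 m[N→φ3] = [0, 0]
r6 m[H→φ4] = [0, 0]
r6 m[B→φ2] = [7, 3]
r6 m[B→φ8] = [29, 32]
r6 m[D→φ1] = [21, 17]
r6 m[D→φ2] = [24, 19]
r6 m[D→φ5] = [29, 36]
r6 m[M→φ3] = [0, 0]
r6 m[P→φ0] = [30, 31]
r6 m[P→φ1] = [16, 14]
r6 m[P→φ7] = [32, 27]
r6 m[E→φ2] = [5, 12]
r6 m[E→φ4] = [35, 35]
r6 m[E→φ6] = [30, 31]
r7 m[φ0→R] = [35, 38]
r7 m[φ0→P] = [9, 5]
r7 m[φ1→D] = [16, 19]
r7 m[φ1→P] = [23, 22]
r7 m[φ2→B] = [30, 33]
r7 m[φ2→D] = [13, 17]
r7 m[φ2→E] = [31, 28]
r7 m[φ3→R] = [1, 0]
r7 m[φ3→N] = [25, 25]
r7 m[φ3→M] = [25, 25]
r7 m[φ4→H] = [35, 39]
r7 m[φ4→E] = [0, 4]
r7 m[φ5→D] = [8, 0]
r7 m[φ6→E] = [5, 8]
r7 m[φ7→P] = [7, 9]
r7 m[φ8→B] = [7, 3]
r7 m[R→φ0] = [1, 0]
r7 m[R→φ3] = [24, 27]
r7 m[N→φ3] = [0, 0]
r7 m[H→φ4] = [0, 0]
r7 m[B→φ2] = [7, 3]
r7 m[B→φ8] = [29, 32]
r7 m[D→φ1] = [21, 17]
r7 m[D→φ2] = [24, 19]
r7 m[D→φ5] = [29, 36]
r7 m[M→φ3] = [0, 0]
r7 m[P→φ0] = [30, 31]
r7 m[P→φ1] = [16, 14]
r7 m[P→φ7] = [32, 27]
r7 m[E→φ2] = [5, 12]
r7 m[E→φ4] = [35, 35]
r7 m[E→φ6] = [30, 31]
r8 m[φ0→R] = [35, 38]
r8 m[φ0→P] = [9, 5]
r8 m[φ1→D] = [16, 19]
r8 m[φ1→P] = [23, 22]
r8 m[φ2→B] = [30, 33]
r8 m[φ2→D] = [13, 17]
r8 m[φ2→E] = [31, 28]
r8 m[φ3→R] = [1, 0]
r8 m[φ3→N] = [25, 25]
r8 m[φ3→M] = [25, 25]
r8 m[φ4→H] = [35, 39]
r8 m[φ4→E] = [0, 4]
r8 m[φ5→D] = [8, 0]
r8 m[φ6→E] = [5, 8]
r8 m[φ7→P] = [7, 9]
r8 m[φ8→B] = [7, 3]
r8 m[R→φ0] = [1, 0]
r8 m[R→φ3] = [35, 38]
r8 m[N→φ3] = [0, 0]
r8 m[H→φ4] = [0, 0]
r8 m[B→φ2] = [7, 3]
r8 m[B→φ8] = [30, 33]
r8 m[D→φ1] = [21, 17]
r8 m[D→φ2] = [24, 19]
r8 m[D→φ5] = [29, 36]
r8 m[M→φ3] = [0, 0]
r8 m[P→φ0] = [30, 31]
r8 m[P→φ1] = [16, 14]
r8 m[P→φ7] = [32, 27]
r8 m[E→φ2] = [5, 12]
r8 m[E→φ4] = [36, 36]
r8 m[E→φ6] = [31, 32]
r9 m[φ0→R] = [35, 38]
r9 m[φ0→P] = [9, 5]
r9 m[φ1→D] = [16, 19]
r9 m[φ1→P] = [23, 22]
r9 m[φ2→B] = [30, 33]
r9 m[φ2→D] = [13, 17]
r9 m[φ2→E] = [31, 28]
r9 m[φ3→R] = [1, 0]
r9 m[φ3→N] = [36, 36]
r9 m[φ3→M] = [36, 36]
r9 m[φ4→H] = [36, 40]
r9 m[φ4→E] = [0, 4]
r9 m[φ5→D] = [8, 0]
r9 m[φ6→E] = [5, 8]
r9 m[φ7→P] = [7, 9]
r9 m[φ8→B] = [7, 3]
r9 m[R→φ0] = [1, 0]
r9 m[R→φ3] = [35, 38]
r9 m[N→φ3] = [0, 0]
r9 m[H→φ4] = [0, 0]
r9 m[B→φ2] = [7, 3]
r9 m[B→φ8] = [30, 33]
r9 m[D→φ1] = [21, 17]
r9 m[D→φ2] = [24, 19]
r9 m[D→φ5] = [29, 36]
r9 m[M→φ3] = [0, 0]
r9 m[P→φ0] = [30, 31]
r9 m[P→φ1] = [16, 14]
r9 m[P→φ7] = [32, 27]
r9 m[E→φ2] = [5, 12]
r9 m[E→φ4] = [36, 36]
r9 m[E→φ6] = [31, 32]
r10 m[φ0→R] = [35, 38]
r10 m[φ0→P] = [9, 5]
r10 m[φ1→D] = [16, 19]
r10 m[φ1→P] = [23, 22]
r10 m[φ2→B] = [30, 33]
r10 m[φ2→D] = [13, 17]
r10 m[φ2→E] = [31, 28]
r10 m[φ3→R] = [1, 0]
r10 m[φ3→N] = [36, 36]
r10 m[φ3→M] = [36, 36]
r10 m[φ4→H] = [36, 40]
r10 m[φ4→E] = [0, 4]
r10 m[φ5→D] = [8, 0]
r10 m[φ6→E] = [5, 8]
r10 m[φ7→P] = [7, 9]
r10 m[φ8→B] = [7, 3]
r10 m[R→φ0] = [1, 0]
r10 m[R→φ3] = [35, 38]
r10 m[N→φ3] = [0, 0]
r10 m[H→φ4] = [0, 0]
r10 m[B→φ2] = [7, 3]
r10 m[B→φ8] = [30, 33]
r10 m[D→φ1] = [21, 17]
r10 m[D→φ2] = [24, 19]
r10 m[D→φ5] = [29, 36]
r10 m[M→φ3] = [0, 0]
r10 m[P→φ0] = [30, 31]
r10 m[P→φ1] = [16, 14]
r10 m[P→φ7] = [32, 27]
r10 m[E→φ2] = [5, 12]
r10 m[E→φ4] = [36, 36]
r10 m[E→φ6] = [31, 32]
fixed point reached at round 10
traceback from R: (R=0, N=0, H=0, B=1, D=1, M=0, P=1, E=0), score=36

assignment: (R=0, N=0, H=0, B=1, D=1, M=0, P=1, E=0); score = 36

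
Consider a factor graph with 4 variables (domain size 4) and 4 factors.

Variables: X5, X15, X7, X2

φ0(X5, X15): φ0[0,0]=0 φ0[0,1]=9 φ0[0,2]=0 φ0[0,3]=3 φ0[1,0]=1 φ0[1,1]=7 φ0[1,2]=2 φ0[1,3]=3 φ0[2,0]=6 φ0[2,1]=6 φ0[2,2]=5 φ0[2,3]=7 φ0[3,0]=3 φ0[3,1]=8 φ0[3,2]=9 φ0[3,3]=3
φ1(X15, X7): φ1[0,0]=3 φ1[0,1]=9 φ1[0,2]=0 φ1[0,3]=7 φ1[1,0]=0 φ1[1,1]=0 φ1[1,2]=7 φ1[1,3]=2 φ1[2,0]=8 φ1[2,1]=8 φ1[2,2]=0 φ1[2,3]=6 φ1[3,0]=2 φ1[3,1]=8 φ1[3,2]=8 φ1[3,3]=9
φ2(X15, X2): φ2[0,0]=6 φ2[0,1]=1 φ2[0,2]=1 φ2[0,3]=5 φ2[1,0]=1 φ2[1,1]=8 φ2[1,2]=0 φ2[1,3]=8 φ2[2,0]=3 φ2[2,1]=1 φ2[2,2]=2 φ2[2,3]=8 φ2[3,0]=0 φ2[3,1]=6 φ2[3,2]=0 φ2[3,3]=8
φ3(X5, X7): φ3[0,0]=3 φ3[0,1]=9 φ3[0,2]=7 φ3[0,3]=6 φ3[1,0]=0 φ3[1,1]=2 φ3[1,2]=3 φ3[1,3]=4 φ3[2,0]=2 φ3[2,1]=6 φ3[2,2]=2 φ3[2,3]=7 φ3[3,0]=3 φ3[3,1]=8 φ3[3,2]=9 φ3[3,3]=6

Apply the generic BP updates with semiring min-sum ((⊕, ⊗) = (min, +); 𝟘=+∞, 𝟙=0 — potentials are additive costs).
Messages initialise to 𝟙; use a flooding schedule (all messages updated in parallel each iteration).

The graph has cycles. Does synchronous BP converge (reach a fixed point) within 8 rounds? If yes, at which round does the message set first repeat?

init: all messages = 𝟙 over 4 values
r1 m[φ0→X5] = [0, 1, 5, 3]
r1 m[φ0→X15] = [0, 6, 0, 3]
r1 m[φ1→X15] = [0, 0, 0, 2]
r1 m[φ1→X7] = [0, 0, 0, 2]
r1 m[φ2→X15] = [1, 0, 1, 0]
r1 m[φ2→X2] = [0, 1, 0, 5]
r1 m[φ3→X5] = [3, 0, 2, 3]
r1 m[φ3→X7] = [0, 2, 2, 4]
r1 m[X5→φ0] = [0, 0, 0, 0]
r1 m[X5→φ3] = [0, 0, 0, 0]
r1 m[X15→φ0] = [0, 0, 0, 0]
r1 m[X15→φ1] = [0, 0, 0, 0]
r1 m[X15→φ2] = [0, 0, 0, 0]
r1 m[X7→φ1] = [0, 0, 0, 0]
r1 m[X7→φ3] = [0, 0, 0, 0]
r1 m[X2→φ2] = [0, 0, 0, 0]
r2 m[φ0→X5] = [0, 1, 5, 3]
r2 m[φ0→X15] = [0, 6, 0, 3]
r2 m[φ1→X15] = [0, 0, 0, 2]
r2 m[φ1→X7] = [0, 0, 0, 2]
r2 m[φ2→X15] = [1, 0, 1, 0]
r2 m[φ2→X2] = [0, 1, 0, 5]
r2 m[φ3→X5] = [3, 0, 2, 3]
r2 m[φ3→X7] = [0, 2, 2, 4]
r2 m[X5→φ0] = [3, 0, 2, 3]
r2 m[X5→φ3] = [0, 1, 5, 3]
r2 m[X15→φ0] = [1, 0, 1, 2]
r2 m[X15→φ1] = [1, 6, 1, 3]
r2 m[X15→φ2] = [0, 6, 0, 5]
r2 m[X7→φ1] = [0, 2, 2, 4]
r2 m[X7→φ3] = [0, 0, 0, 2]
r2 m[X2→φ2] = [0, 0, 0, 0]
r3 m[φ0→X5] = [1, 2, 6, 4]
r3 m[φ0→X15] = [1, 7, 2, 3]
r3 m[φ1→X15] = [2, 0, 2, 2]
r3 m[φ1→X7] = [4, 6, 1, 7]
r3 m[φ2→X15] = [1, 0, 1, 0]
r3 m[φ2→X2] = [3, 1, 1, 5]
r3 m[φ3→X5] = [3, 0, 2, 3]
r3 m[φ3→X7] = [1, 3, 4, 5]
r3 m[X5→φ0] = [3, 0, 2, 3]
r3 m[X5→φ3] = [0, 1, 5, 3]
r3 m[X15→φ0] = [1, 0, 1, 2]
r3 m[X15→φ1] = [1, 6, 1, 3]
r3 m[X15→φ2] = [0, 6, 0, 5]
r3 m[X7→φ1] = [0, 2, 2, 4]
r3 m[X7→φ3] = [0, 0, 0, 2]
r3 m[X2→φ2] = [0, 0, 0, 0]
r4 m[φ0→X5] = [1, 2, 6, 4]
r4 m[φ0→X15] = [1, 7, 2, 3]
r4 m[φ1→X15] = [2, 0, 2, 2]
r4 m[φ1→X7] = [4, 6, 1, 7]
r4 m[φ2→X15] = [1, 0, 1, 0]
r4 m[φ2→X2] = [3, 1, 1, 5]
r4 m[φ3→X5] = [3, 0, 2, 3]
r4 m[φ3→X7] = [1, 3, 4, 5]
r4 m[X5→φ0] = [3, 0, 2, 3]
r4 m[X5→φ3] = [1, 2, 6, 4]
r4 m[X15→φ0] = [3, 0, 3, 2]
r4 m[X15→φ1] = [2, 7, 3, 3]
r4 m[X15→φ2] = [3, 7, 4, 5]
r4 m[X7→φ1] = [1, 3, 4, 5]
r4 m[X7→φ3] = [4, 6, 1, 7]
r4 m[X2→φ2] = [0, 0, 0, 0]
r5 m[φ0→X5] = [3, 4, 6, 5]
r5 m[φ0→X15] = [1, 7, 2, 3]
r5 m[φ1→X15] = [4, 1, 4, 3]
r5 m[φ1→X7] = [5, 7, 2, 9]
r5 m[φ2→X15] = [1, 0, 1, 0]
r5 m[φ2→X2] = [5, 4, 4, 8]
r5 m[φ3→X5] = [7, 4, 3, 7]
r5 m[φ3→X7] = [2, 4, 5, 6]
r5 m[X5→φ0] = [3, 0, 2, 3]
r5 m[X5→φ3] = [1, 2, 6, 4]
r5 m[X15→φ0] = [3, 0, 3, 2]
r5 m[X15→φ1] = [2, 7, 3, 3]
r5 m[X15→φ2] = [3, 7, 4, 5]
r5 m[X7→φ1] = [1, 3, 4, 5]
r5 m[X7→φ3] = [4, 6, 1, 7]
r5 m[X2→φ2] = [0, 0, 0, 0]
r6 m[φ0→X5] = [3, 4, 6, 5]
r6 m[φ0→X15] = [1, 7, 2, 3]
r6 m[φ1→X15] = [4, 1, 4, 3]
r6 m[φ1→X7] = [5, 7, 2, 9]
r6 m[φ2→X15] = [1, 0, 1, 0]
r6 m[φ2→X2] = [5, 4, 4, 8]
r6 m[φ3→X5] = [7, 4, 3, 7]
r6 m[φ3→X7] = [2, 4, 5, 6]
r6 m[X5→φ0] = [7, 4, 3, 7]
r6 m[X5→φ3] = [3, 4, 6, 5]
r6 m[X15→φ0] = [5, 1, 5, 3]
r6 m[X15→φ1] = [2, 7, 3, 3]
r6 m[X15→φ2] = [5, 8, 6, 6]
r6 m[X7→φ1] = [2, 4, 5, 6]
r6 m[X7→φ3] = [5, 7, 2, 9]
r6 m[X2→φ2] = [0, 0, 0, 0]
r7 m[φ0→X5] = [5, 6, 7, 6]
r7 m[φ0→X15] = [5, 9, 6, 7]
r7 m[φ1→X15] = [5, 2, 5, 4]
r7 m[φ1→X7] = [5, 7, 2, 9]
r7 m[φ2→X15] = [1, 0, 1, 0]
r7 m[φ2→X2] = [6, 6, 6, 10]
r7 m[φ3→X5] = [8, 5, 4, 8]
r7 m[φ3→X7] = [4, 6, 7, 8]
r7 m[X5→φ0] = [7, 4, 3, 7]
r7 m[X5→φ3] = [3, 4, 6, 5]
r7 m[X15→φ0] = [5, 1, 5, 3]
r7 m[X15→φ1] = [2, 7, 3, 3]
r7 m[X15→φ2] = [5, 8, 6, 6]
r7 m[X7→φ1] = [2, 4, 5, 6]
r7 m[X7→φ3] = [5, 7, 2, 9]
r7 m[X2→φ2] = [0, 0, 0, 0]
r8 m[φ0→X5] = [5, 6, 7, 6]
r8 m[φ0→X15] = [5, 9, 6, 7]
r8 m[φ1→X15] = [5, 2, 5, 4]
r8 m[φ1→X7] = [5, 7, 2, 9]
r8 m[φ2→X15] = [1, 0, 1, 0]
r8 m[φ2→X2] = [6, 6, 6, 10]
r8 m[φ3→X5] = [8, 5, 4, 8]
r8 m[φ3→X7] = [4, 6, 7, 8]
r8 m[X5→φ0] = [8, 5, 4, 8]
r8 m[X5→φ3] = [5, 6, 7, 6]
r8 m[X15→φ0] = [6, 2, 6, 4]
r8 m[X15→φ1] = [6, 9, 7, 7]
r8 m[X15→φ2] = [10, 11, 11, 11]
r8 m[X7→φ1] = [4, 6, 7, 8]
r8 m[X7→φ3] = [5, 7, 2, 9]
r8 m[X2→φ2] = [0, 0, 0, 0]
no fixed point within 8 rounds

NOT CONVERGED within 8 rounds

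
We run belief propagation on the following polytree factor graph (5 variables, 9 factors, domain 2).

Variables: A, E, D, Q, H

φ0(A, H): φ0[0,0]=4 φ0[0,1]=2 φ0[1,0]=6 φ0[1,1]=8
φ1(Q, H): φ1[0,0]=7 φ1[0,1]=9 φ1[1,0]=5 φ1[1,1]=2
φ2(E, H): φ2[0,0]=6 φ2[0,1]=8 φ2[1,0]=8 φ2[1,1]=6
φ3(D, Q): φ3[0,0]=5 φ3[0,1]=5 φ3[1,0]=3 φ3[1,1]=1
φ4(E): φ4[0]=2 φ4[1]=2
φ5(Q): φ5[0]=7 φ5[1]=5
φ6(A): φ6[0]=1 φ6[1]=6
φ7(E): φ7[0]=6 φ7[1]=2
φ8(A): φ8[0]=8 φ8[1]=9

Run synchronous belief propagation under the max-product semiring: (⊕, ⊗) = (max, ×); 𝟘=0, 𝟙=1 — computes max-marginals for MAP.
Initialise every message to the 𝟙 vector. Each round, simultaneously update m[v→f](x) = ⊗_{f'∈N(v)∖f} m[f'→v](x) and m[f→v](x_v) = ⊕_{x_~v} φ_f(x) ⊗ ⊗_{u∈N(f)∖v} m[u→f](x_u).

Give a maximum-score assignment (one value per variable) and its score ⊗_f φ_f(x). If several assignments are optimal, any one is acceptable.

init: all messages = 𝟙 over 2 values
r1 m[φ0→A] = [4, 8]
r1 m[φ0→H] = [6, 8]
r1 m[φ1→Q] = [9, 5]
r1 m[φ1→H] = [7, 9]
r1 m[φ2→E] = [8, 8]
r1 m[φ2→H] = [8, 8]
r1 m[φ3→D] = [5, 3]
r1 m[φ3→Q] = [5, 5]
r1 m[φ4→E] = [2, 2]
r1 m[φ5→Q] = [7, 5]
r1 m[φ6→A] = [1, 6]
r1 m[φ7→E] = [6, 2]
r1 m[φ8→A] = [8, 9]
r1 m[A→φ0] = [1, 1]
r1 m[A→φ6] = [1, 1]
r1 m[A→φ8] = [1, 1]
r1 m[E→φ2] = [1, 1]
r1 m[E→φ4] = [1, 1]
r1 m[E→φ7] = [1, 1]
r1 m[D→φ3] = [1, 1]
r1 m[Q→φ1] = [1, 1]
r1 m[Q→φ3] = [1, 1]
r1 m[Q→φ5] = [1, 1]
r1 m[H→φ0] = [1, 1]
r1 m[H→φ1] = [1, 1]
r1 m[H→φ2] = [1, 1]
r2 m[φ0→A] = [4, 8]
r2 m[φ0→H] = [6, 8]
r2 m[φ1→Q] = [9, 5]
r2 m[φ1→H] = [7, 9]
r2 m[φ2→E] = [8, 8]
r2 m[φ2→H] = [8, 8]
r2 m[φ3→D] = [5, 3]
r2 m[φ3→Q] = [5, 5]
r2 m[φ4→E] = [2, 2]
r2 m[φ5→Q] = [7, 5]
r2 m[φ6→A] = [1, 6]
r2 m[φ7→E] = [6, 2]
r2 m[φ8→A] = [8, 9]
r2 m[A→φ0] = [8, 54]
r2 m[A→φ6] = [32, 72]
r2 m[A→φ8] = [4, 48]
r2 m[E→φ2] = [12, 4]
r2 m[E→φ4] = [48, 16]
r2 m[E→φ7] = [16, 16]
r2 m[D→φ3] = [1, 1]
r2 m[Q→φ1] = [35, 25]
r2 m[Q→φ3] = [63, 25]
r2 m[Q→φ5] = [45, 25]
r2 m[H→φ0] = [56, 72]
r2 m[H→φ1] = [48, 64]
r2 m[H→φ2] = [42, 72]
r3 m[φ0→A] = [224, 576]
r3 m[φ0→H] = [324, 432]
r3 m[φ1→Q] = [576, 240]
r3 m[φ1→H] = [245, 315]
r3 m[φ2→E] = [576, 432]
r3 m[φ2→H] = [72, 96]
r3 m[φ3→D] = [315, 189]
r3 m[φ3→Q] = [5, 5]
r3 m[φ4→E] = [2, 2]
r3 m[φ5→Q] = [7, 5]
r3 m[φ6→A] = [1, 6]
r3 m[φ7→E] = [6, 2]
r3 m[φ8→A] = [8, 9]
r3 m[A→φ0] = [8, 54]
r3 m[A→φ6] = [32, 72]
r3 m[A→φ8] = [4, 48]
r3 m[E→φ2] = [12, 4]
r3 m[E→φ4] = [48, 16]
r3 m[E→φ7] = [16, 16]
r3 m[D→φ3] = [1, 1]
r3 m[Q→φ1] = [35, 25]
r3 m[Q→φ3] = [63, 25]
r3 m[Q→φ5] = [45, 25]
r3 m[H→φ0] = [56, 72]
r3 m[H→φ1] = [48, 64]
r3 m[H→φ2] = [42, 72]
r4 m[φ0→A] = [224, 576]
r4 m[φ0→H] = [324, 432]
r4 m[φ1→Q] = [576, 240]
r4 m[φ1→H] = [245, 315]
r4 m[φ2→E] = [576, 432]
r4 m[φ2→H] = [72, 96]
r4 m[φ3→D] = [315, 189]
r4 m[φ3→Q] = [5, 5]
r4 m[φ4→E] = [2, 2]
r4 m[φ5→Q] = [7, 5]
r4 m[φ6→A] = [1, 6]
r4 m[φ7→E] = [6, 2]
r4 m[φ8→A] = [8, 9]
r4 m[A→φ0] = [8, 54]
r4 m[A→φ6] = [1792, 5184]
r4 m[A→φ8] = [224, 3456]
r4 m[E→φ2] = [12, 4]
r4 m[E→φ4] = [3456, 864]
r4 m[E→φ7] = [1152, 864]
r4 m[D→φ3] = [1, 1]
r4 m[Q→φ1] = [35, 25]
r4 m[Q→φ3] = [4032, 1200]
r4 m[Q→φ5] = [2880, 1200]
r4 m[H→φ0] = [17640, 30240]
r4 m[H→φ1] = [23328, 41472]
r4 m[H→φ2] = [79380, 136080]
r5 m[φ0→A] = [70560, 241920]
r5 m[φ0→H] = [324, 432]
r5 m[φ1→Q] = [373248, 116640]
r5 m[φ1→H] = [245, 315]
r5 m[φ2→E] = [1088640, 816480]
r5 m[φ2→H] = [72, 96]
r5 m[φ3→D] = [20160, 12096]
r5 m[φ3→Q] = [5, 5]
r5 m[φ4→E] = [2, 2]
r5 m[φ5→Q] = [7, 5]
r5 m[φ6→A] = [1, 6]
r5 m[φ7→E] = [6, 2]
r5 m[φ8→A] = [8, 9]
r5 m[A→φ0] = [8, 54]
r5 m[A→φ6] = [1792, 5184]
r5 m[A→φ8] = [224, 3456]
r5 m[E→φ2] = [12, 4]
r5 m[E→φ4] = [3456, 864]
r5 m[E→φ7] = [1152, 864]
r5 m[D→φ3] = [1, 1]
r5 m[Q→φ1] = [35, 25]
r5 m[Q→φ3] = [4032, 1200]
r5 m[Q→φ5] = [2880, 1200]
r5 m[H→φ0] = [17640, 30240]
r5 m[H→φ1] = [23328, 41472]
r5 m[H→φ2] = [79380, 136080]
r6 m[φ0→A] = [70560, 241920]
r6 m[φ0→H] = [324, 432]
r6 m[φ1→Q] = [373248, 116640]
r6 m[φ1→H] = [245, 315]
r6 m[φ2→E] = [1088640, 816480]
r6 m[φ2→H] = [72, 96]
r6 m[φ3→D] = [20160, 12096]
r6 m[φ3→Q] = [5, 5]
r6 m[φ4→E] = [2, 2]
r6 m[φ5→Q] = [7, 5]
r6 m[φ6→A] = [1, 6]
r6 m[φ7→E] = [6, 2]
r6 m[φ8→A] = [8, 9]
r6 m[A→φ0] = [8, 54]
r6 m[A→φ6] = [564480, 2177280]
r6 m[A→φ8] = [70560, 1451520]
r6 m[E→φ2] = [12, 4]
r6 m[E→φ4] = [6531840, 1632960]
r6 m[E→φ7] = [2177280, 1632960]
r6 m[D→φ3] = [1, 1]
r6 m[Q→φ1] = [35, 25]
r6 m[Q→φ3] = [2612736, 583200]
r6 m[Q→φ5] = [1866240, 583200]
r6 m[H→φ0] = [17640, 30240]
r6 m[H→φ1] = [23328, 41472]
r6 m[H→φ2] = [79380, 136080]
r7 m[φ0→A] = [70560, 241920]
r7 m[φ0→H] = [324, 432]
r7 m[φ1→Q] = [373248, 116640]
r7 m[φ1→H] = [245, 315]
r7 m[φ2→E] = [1088640, 816480]
r7 m[φ2→H] = [72, 96]
r7 m[φ3→D] = [13063680, 7838208]
r7 m[φ3→Q] = [5, 5]
r7 m[φ4→E] = [2, 2]
r7 m[φ5→Q] = [7, 5]
r7 m[φ6→A] = [1, 6]
r7 m[φ7→E] = [6, 2]
r7 m[φ8→A] = [8, 9]
r7 m[A→φ0] = [8, 54]
r7 m[A→φ6] = [564480, 2177280]
r7 m[A→φ8] = [70560, 1451520]
r7 m[E→φ2] = [12, 4]
r7 m[E→φ4] = [6531840, 1632960]
r7 m[E→φ7] = [2177280, 1632960]
r7 m[D→φ3] = [1, 1]
r7 m[Q→φ1] = [35, 25]
r7 m[Q→φ3] = [2612736, 583200]
r7 m[Q→φ5] = [1866240, 583200]
r7 m[H→φ0] = [17640, 30240]
r7 m[H→φ1] = [23328, 41472]
r7 m[H→φ2] = [79380, 136080]
r8 m[φ0→A] = [70560, 241920]
r8 m[φ0→H] = [324, 432]
r8 m[φ1→Q] = [373248, 116640]
r8 m[φ1→H] = [245, 315]
r8 m[φ2→E] = [1088640, 816480]
r8 m[φ2→H] = [72, 96]
r8 m[φ3→D] = [13063680, 7838208]
r8 m[φ3→Q] = [5, 5]
r8 m[φ4→E] = [2, 2]
r8 m[φ5→Q] = [7, 5]
r8 m[φ6→A] = [1, 6]
r8 m[φ7→E] = [6, 2]
r8 m[φ8→A] = [8, 9]
r8 m[A→φ0] = [8, 54]
r8 m[A→φ6] = [564480, 2177280]
r8 m[A→φ8] = [70560, 1451520]
r8 m[E→φ2] = [12, 4]
r8 m[E→φ4] = [6531840, 1632960]
r8 m[E→φ7] = [2177280, 1632960]
r8 m[D→φ3] = [1, 1]
r8 m[Q→φ1] = [35, 25]
r8 m[Q→φ3] = [2612736, 583200]
r8 m[Q→φ5] = [1866240, 583200]
r8 m[H→φ0] = [17640, 30240]
r8 m[H→φ1] = [23328, 41472]
r8 m[H→φ2] = [79380, 136080]
fixed point reached at round 8
traceback from A: (A=1, E=0, D=0, Q=0, H=1), score=13063680

assignment: (A=1, E=0, D=0, Q=0, H=1); score = 13063680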